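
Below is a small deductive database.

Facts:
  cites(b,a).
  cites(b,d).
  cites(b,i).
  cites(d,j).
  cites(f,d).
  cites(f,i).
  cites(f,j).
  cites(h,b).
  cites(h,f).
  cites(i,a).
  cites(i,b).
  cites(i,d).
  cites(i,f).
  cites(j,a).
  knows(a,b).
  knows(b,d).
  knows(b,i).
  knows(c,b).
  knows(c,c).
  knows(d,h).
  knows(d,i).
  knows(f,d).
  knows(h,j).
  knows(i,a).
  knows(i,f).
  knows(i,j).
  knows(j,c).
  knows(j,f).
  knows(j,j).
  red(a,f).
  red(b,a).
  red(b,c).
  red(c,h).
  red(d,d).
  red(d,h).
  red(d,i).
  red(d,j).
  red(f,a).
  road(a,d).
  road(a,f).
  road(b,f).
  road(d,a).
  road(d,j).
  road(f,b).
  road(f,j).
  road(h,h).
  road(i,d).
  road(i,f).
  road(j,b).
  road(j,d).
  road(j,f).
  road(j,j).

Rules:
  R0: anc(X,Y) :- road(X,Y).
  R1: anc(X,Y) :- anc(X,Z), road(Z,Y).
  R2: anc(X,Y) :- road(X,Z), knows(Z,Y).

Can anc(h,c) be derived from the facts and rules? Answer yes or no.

round 1: derive anc(a,d) via R0 from road(a,d)
round 1: derive anc(a,f) via R0 from road(a,f)
round 1: derive anc(b,f) via R0 from road(b,f)
round 1: derive anc(d,a) via R0 from road(d,a)
round 1: derive anc(d,j) via R0 from road(d,j)
round 1: derive anc(f,b) via R0 from road(f,b)
round 1: derive anc(f,j) via R0 from road(f,j)
round 1: derive anc(h,h) via R0 from road(h,h)
round 1: derive anc(i,d) via R0 from road(i,d)
round 1: derive anc(i,f) via R0 from road(i,f)
round 1: derive anc(j,b) via R0 from road(j,b)
round 1: derive anc(j,d) via R0 from road(j,d)
round 1: derive anc(j,f) via R0 from road(j,f)
round 1: derive anc(j,j) via R0 from road(j,j)
round 1: derive anc(a,h) via R2 from road(a,d), knows(d,h)
round 1: derive anc(a,i) via R2 from road(a,d), knows(d,i)
round 1: derive anc(b,d) via R2 from road(b,f), knows(f,d)
round 1: derive anc(d,b) via R2 from road(d,a), knows(a,b)
round 1: derive anc(d,c) via R2 from road(d,j), knows(j,c)
round 1: derive anc(d,f) via R2 from road(d,j), knows(j,f)
round 1: derive anc(f,c) via R2 from road(f,j), knows(j,c)
round 1: derive anc(f,d) via R2 from road(f,b), knows(b,d)
round 1: derive anc(f,f) via R2 from road(f,j), knows(j,f)
round 1: derive anc(f,i) via R2 from road(f,b), knows(b,i)
round 1: derive anc(h,j) via R2 from road(h,h), knows(h,j)
round 1: derive anc(i,h) via R2 from road(i,d), knows(d,h)
round 1: derive anc(i,i) via R2 from road(i,d), knows(d,i)
round 1: derive anc(j,c) via R2 from road(j,j), knows(j,c)
round 1: derive anc(j,h) via R2 from road(j,d), knows(d,h)
round 1: derive anc(j,i) via R2 from road(j,b), knows(b,i)
round 2: derive anc(a,a) via R1 from anc(a,d), road(d,a)
round 2: derive anc(a,b) via R1 from anc(a,f), road(f,b)
round 2: derive anc(a,j) via R1 from anc(a,d), road(d,j)
round 2: derive anc(b,a) via R1 from anc(b,d), road(d,a)
round 2: derive anc(b,b) via R1 from anc(b,f), road(f,b)
round 2: derive anc(b,j) via R1 from anc(b,d), road(d,j)
round 2: derive anc(d,d) via R1 from anc(d,a), road(a,d)
round 2: derive anc(f,a) via R1 from anc(f,d), road(d,a)
round 2: derive anc(h,b) via R1 from anc(h,j), road(j,b)
round 2: derive anc(h,d) via R1 from anc(h,j), road(j,d)
round 2: derive anc(h,f) via R1 from anc(h,j), road(j,f)
round 2: derive anc(i,a) via R1 from anc(i,d), road(d,a)
round 2: derive anc(i,b) via R1 from anc(i,f), road(f,b)
round 2: derive anc(i,j) via R1 from anc(i,d), road(d,j)
round 2: derive anc(j,a) via R1 from anc(j,d), road(d,a)
round 3: derive anc(h,a) via R1 from anc(h,d), road(d,a)

no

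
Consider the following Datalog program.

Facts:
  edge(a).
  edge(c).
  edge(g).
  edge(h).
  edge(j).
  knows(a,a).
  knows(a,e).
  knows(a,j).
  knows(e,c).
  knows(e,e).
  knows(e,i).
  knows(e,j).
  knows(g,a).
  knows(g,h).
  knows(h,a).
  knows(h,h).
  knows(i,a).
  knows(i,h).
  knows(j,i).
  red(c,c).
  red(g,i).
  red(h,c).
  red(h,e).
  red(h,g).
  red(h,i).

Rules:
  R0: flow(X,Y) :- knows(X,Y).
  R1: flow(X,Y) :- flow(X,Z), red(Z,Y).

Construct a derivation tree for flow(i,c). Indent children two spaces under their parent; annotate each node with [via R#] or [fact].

round 1: derive flow(a,a) via R0 from knows(a,a)
round 1: derive flow(a,e) via R0 from knows(a,e)
round 1: derive flow(a,j) via R0 from knows(a,j)
round 1: derive flow(e,c) via R0 from knows(e,c)
round 1: derive flow(e,e) via R0 from knows(e,e)
round 1: derive flow(e,i) via R0 from knows(e,i)
round 1: derive flow(e,j) via R0 from knows(e,j)
round 1: derive flow(g,a) via R0 from knows(g,a)
round 1: derive flow(g,h) via R0 from knows(g,h)
round 1: derive flow(h,a) via R0 from knows(h,a)
round 1: derive flow(h,h) via R0 from knows(h,h)
round 1: derive flow(i,a) via R0 from knows(i,a)
round 1: derive flow(i,h) via R0 from knows(i,h)
round 1: derive flow(j,i) via R0 from knows(j,i)
round 2: derive flow(g,c) via R1 from flow(g,h), red(h,c)
round 2: derive flow(g,e) via R1 from flow(g,h), red(h,e)
round 2: derive flow(g,g) via R1 from flow(g,h), red(h,g)
round 2: derive flow(g,i) via R1 from flow(g,h), red(h,i)
round 2: derive flow(h,c) via R1 from flow(h,h), red(h,c)
round 2: derive flow(h,e) via R1 from flow(h,h), red(h,e)
round 2: derive flow(h,g) via R1 from flow(h,h), red(h,g)
round 2: derive flow(h,i) via R1 from flow(h,h), red(h,i)
round 2: derive flow(i,c) via R1 from flow(i,h), red(h,c)
round 2: derive flow(i,e) via R1 from flow(i,h), red(h,e)
round 2: derive flow(i,g) via R1 from flow(i,h), red(h,g)
round 2: derive flow(i,i) via R1 from flow(i,h), red(h,i)

flow(i,c)  [via R1]
  flow(i,h)  [via R0]
    knows(i,h)  [fact]
  red(h,c)  [fact]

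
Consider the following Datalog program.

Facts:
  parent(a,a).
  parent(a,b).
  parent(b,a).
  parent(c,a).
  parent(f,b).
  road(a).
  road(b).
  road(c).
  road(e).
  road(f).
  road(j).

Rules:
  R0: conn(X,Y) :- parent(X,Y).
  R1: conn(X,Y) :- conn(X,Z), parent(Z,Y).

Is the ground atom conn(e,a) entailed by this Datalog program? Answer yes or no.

no

round 1: derive conn(a,a) via R0 from parent(a,a)
round 1: derive conn(a,b) via R0 from parent(a,b)
round 1: derive conn(b,a) via R0 from parent(b,a)
round 1: derive conn(c,a) via R0 from parent(c,a)
round 1: derive conn(f,b) via R0 from parent(f,b)
round 2: derive conn(b,b) via R1 from conn(b,a), parent(a,b)
round 2: derive conn(c,b) via R1 from conn(c,a), parent(a,b)
round 2: derive conn(f,a) via R1 from conn(f,b), parent(b,a)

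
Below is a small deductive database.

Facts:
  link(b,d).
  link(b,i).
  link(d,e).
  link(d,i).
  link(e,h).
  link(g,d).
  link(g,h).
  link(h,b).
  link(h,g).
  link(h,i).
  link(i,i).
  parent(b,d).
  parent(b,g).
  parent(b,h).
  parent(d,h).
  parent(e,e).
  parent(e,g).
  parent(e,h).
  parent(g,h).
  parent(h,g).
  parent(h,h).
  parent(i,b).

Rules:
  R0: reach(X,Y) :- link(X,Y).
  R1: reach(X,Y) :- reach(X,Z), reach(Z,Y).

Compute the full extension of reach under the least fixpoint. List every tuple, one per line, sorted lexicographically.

round 1: derive reach(b,d) via R0 from link(b,d)
round 1: derive reach(b,i) via R0 from link(b,i)
round 1: derive reach(d,e) via R0 from link(d,e)
round 1: derive reach(d,i) via R0 from link(d,i)
round 1: derive reach(e,h) via R0 from link(e,h)
round 1: derive reach(g,d) via R0 from link(g,d)
round 1: derive reach(g,h) via R0 from link(g,h)
round 1: derive reach(h,b) via R0 from link(h,b)
round 1: derive reach(h,g) via R0 from link(h,g)
round 1: derive reach(h,i) via R0 from link(h,i)
round 1: derive reach(i,i) via R0 from link(i,i)
round 2: derive reach(b,e) via R1 from reach(b,d), reach(d,e)
round 2: derive reach(d,h) via R1 from reach(d,e), reach(e,h)
round 2: derive reach(e,b) via R1 from reach(e,h), reach(h,b)
round 2: derive reach(e,g) via R1 from reach(e,h), reach(h,g)
round 2: derive reach(e,i) via R1 from reach(e,h), reach(h,i)
round 2: derive reach(g,b) via R1 from reach(g,h), reach(h,b)
round 2: derive reach(g,e) via R1 from reach(g,d), reach(d,e)
round 2: derive reach(g,g) via R1 from reach(g,h), reach(h,g)
round 2: derive reach(g,i) via R1 from reach(g,d), reach(d,i)
round 2: derive reach(h,d) via R1 from reach(h,b), reach(b,d)
round 2: derive reach(h,h) via R1 from reach(h,g), reach(g,h)
round 3: derive reach(b,b) via R1 from reach(b,e), reach(e,b)
round 3: derive reach(b,g) via R1 from reach(b,e), reach(e,g)
round 3: derive reach(b,h) via R1 from reach(b,d), reach(d,h)
round 3: derive reach(d,b) via R1 from reach(d,e), reach(e,b)
round 3: derive reach(d,d) via R1 from reach(d,h), reach(h,d)
round 3: derive reach(d,g) via R1 from reach(d,e), reach(e,g)
round 3: derive reach(e,d) via R1 from reach(e,b), reach(b,d)
round 3: derive reach(e,e) via R1 from reach(e,b), reach(b,e)
round 3: derive reach(h,e) via R1 from reach(h,b), reach(b,e)

reach(b,b)
reach(b,d)
reach(b,e)
reach(b,g)
reach(b,h)
reach(b,i)
reach(d,b)
reach(d,d)
reach(d,e)
reach(d,g)
reach(d,h)
reach(d,i)
reach(e,b)
reach(e,d)
reach(e,e)
reach(e,g)
reach(e,h)
reach(e,i)
reach(g,b)
reach(g,d)
reach(g,e)
reach(g,g)
reach(g,h)
reach(g,i)
reach(h,b)
reach(h,d)
reach(h,e)
reach(h,g)
reach(h,h)
reach(h,i)
reach(i,i)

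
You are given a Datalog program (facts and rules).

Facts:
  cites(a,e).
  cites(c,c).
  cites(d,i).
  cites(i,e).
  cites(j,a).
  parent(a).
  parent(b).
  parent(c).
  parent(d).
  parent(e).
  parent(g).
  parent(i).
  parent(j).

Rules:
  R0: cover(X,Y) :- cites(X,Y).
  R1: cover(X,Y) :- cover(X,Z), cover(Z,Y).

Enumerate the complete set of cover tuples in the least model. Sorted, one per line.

cover(a,e)
cover(c,c)
cover(d,e)
cover(d,i)
cover(i,e)
cover(j,a)
cover(j,e)

round 1: derive cover(a,e) via R0 from cites(a,e)
round 1: derive cover(c,c) via R0 from cites(c,c)
round 1: derive cover(d,i) via R0 from cites(d,i)
round 1: derive cover(i,e) via R0 from cites(i,e)
round 1: derive cover(j,a) via R0 from cites(j,a)
round 2: derive cover(d,e) via R1 from cover(d,i), cover(i,e)
round 2: derive cover(j,e) via R1 from cover(j,a), cover(a,e)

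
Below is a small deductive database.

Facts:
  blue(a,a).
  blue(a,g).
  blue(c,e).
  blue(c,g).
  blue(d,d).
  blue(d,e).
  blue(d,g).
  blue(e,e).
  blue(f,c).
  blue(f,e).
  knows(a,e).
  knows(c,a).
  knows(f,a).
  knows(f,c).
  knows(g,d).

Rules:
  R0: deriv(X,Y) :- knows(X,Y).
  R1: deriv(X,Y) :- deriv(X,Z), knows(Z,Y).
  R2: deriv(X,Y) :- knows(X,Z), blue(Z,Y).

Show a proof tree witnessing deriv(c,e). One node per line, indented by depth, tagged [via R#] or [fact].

deriv(c,e)  [via R1]
  deriv(c,a)  [via R0]
    knows(c,a)  [fact]
  knows(a,e)  [fact]

round 1: derive deriv(a,e) via R0 from knows(a,e)
round 1: derive deriv(c,a) via R0 from knows(c,a)
round 1: derive deriv(f,a) via R0 from knows(f,a)
round 1: derive deriv(f,c) via R0 from knows(f,c)
round 1: derive deriv(g,d) via R0 from knows(g,d)
round 1: derive deriv(c,g) via R2 from knows(c,a), blue(a,g)
round 1: derive deriv(f,e) via R2 from knows(f,c), blue(c,e)
round 1: derive deriv(f,g) via R2 from knows(f,a), blue(a,g)
round 1: derive deriv(g,e) via R2 from knows(g,d), blue(d,e)
round 1: derive deriv(g,g) via R2 from knows(g,d), blue(d,g)
round 2: derive deriv(c,d) via R1 from deriv(c,g), knows(g,d)
round 2: derive deriv(c,e) via R1 from deriv(c,a), knows(a,e)
round 2: derive deriv(f,d) via R1 from deriv(f,g), knows(g,d)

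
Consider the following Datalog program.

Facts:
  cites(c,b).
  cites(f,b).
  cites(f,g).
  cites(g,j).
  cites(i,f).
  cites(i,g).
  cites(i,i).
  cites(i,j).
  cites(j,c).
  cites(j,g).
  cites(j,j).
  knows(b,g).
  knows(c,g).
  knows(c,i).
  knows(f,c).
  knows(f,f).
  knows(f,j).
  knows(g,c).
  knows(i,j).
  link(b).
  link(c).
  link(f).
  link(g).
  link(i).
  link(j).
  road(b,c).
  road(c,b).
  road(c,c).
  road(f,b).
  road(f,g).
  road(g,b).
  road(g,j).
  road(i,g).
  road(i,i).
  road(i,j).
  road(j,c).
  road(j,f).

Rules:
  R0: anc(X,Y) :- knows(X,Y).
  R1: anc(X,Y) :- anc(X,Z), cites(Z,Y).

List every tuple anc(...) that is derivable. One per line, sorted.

round 1: derive anc(b,g) via R0 from knows(b,g)
round 1: derive anc(c,g) via R0 from knows(c,g)
round 1: derive anc(c,i) via R0 from knows(c,i)
round 1: derive anc(f,c) via R0 from knows(f,c)
round 1: derive anc(f,f) via R0 from knows(f,f)
round 1: derive anc(f,j) via R0 from knows(f,j)
round 1: derive anc(g,c) via R0 from knows(g,c)
round 1: derive anc(i,j) via R0 from knows(i,j)
round 2: derive anc(b,j) via R1 from anc(b,g), cites(g,j)
round 2: derive anc(c,f) via R1 from anc(c,i), cites(i,f)
round 2: derive anc(c,j) via R1 from anc(c,g), cites(g,j)
round 2: derive anc(f,b) via R1 from anc(f,c), cites(c,b)
round 2: derive anc(f,g) via R1 from anc(f,f), cites(f,g)
round 2: derive anc(g,b) via R1 from anc(g,c), cites(c,b)
round 2: derive anc(i,c) via R1 from anc(i,j), cites(j,c)
round 2: derive anc(i,g) via R1 from anc(i,j), cites(j,g)
round 3: derive anc(b,c) via R1 from anc(b,j), cites(j,c)
round 3: derive anc(c,b) via R1 from anc(c,f), cites(f,b)
round 3: derive anc(c,c) via R1 from anc(c,j), cites(j,c)
round 3: derive anc(i,b) via R1 from anc(i,c), cites(c,b)
round 4: derive anc(b,b) via R1 from anc(b,c), cites(c,b)

anc(b,b)
anc(b,c)
anc(b,g)
anc(b,j)
anc(c,b)
anc(c,c)
anc(c,f)
anc(c,g)
anc(c,i)
anc(c,j)
anc(f,b)
anc(f,c)
anc(f,f)
anc(f,g)
anc(f,j)
anc(g,b)
anc(g,c)
anc(i,b)
anc(i,c)
anc(i,g)
anc(i,j)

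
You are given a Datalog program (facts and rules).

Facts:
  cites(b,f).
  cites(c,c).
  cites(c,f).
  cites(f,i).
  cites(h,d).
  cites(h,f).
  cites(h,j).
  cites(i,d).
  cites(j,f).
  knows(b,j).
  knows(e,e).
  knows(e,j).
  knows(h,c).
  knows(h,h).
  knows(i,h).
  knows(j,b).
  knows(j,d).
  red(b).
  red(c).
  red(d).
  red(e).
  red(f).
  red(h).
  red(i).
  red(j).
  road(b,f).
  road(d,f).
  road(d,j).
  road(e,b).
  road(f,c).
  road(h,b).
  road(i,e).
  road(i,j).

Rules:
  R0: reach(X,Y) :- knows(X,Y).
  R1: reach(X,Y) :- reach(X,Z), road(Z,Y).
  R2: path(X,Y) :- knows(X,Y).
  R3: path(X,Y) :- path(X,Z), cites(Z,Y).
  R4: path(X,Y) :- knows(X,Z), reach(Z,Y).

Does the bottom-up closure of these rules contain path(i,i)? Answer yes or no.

round 1: derive reach(b,j) via R0 from knows(b,j)
round 1: derive reach(e,e) via R0 from knows(e,e)
round 1: derive reach(e,j) via R0 from knows(e,j)
round 1: derive reach(h,c) via R0 from knows(h,c)
round 1: derive reach(h,h) via R0 from knows(h,h)
round 1: derive reach(i,h) via R0 from knows(i,h)
round 1: derive reach(j,b) via R0 from knows(j,b)
round 1: derive reach(j,d) via R0 from knows(j,d)
round 1: derive path(b,j) via R2 from knows(b,j)
round 1: derive path(e,e) via R2 from knows(e,e)
round 1: derive path(e,j) via R2 from knows(e,j)
round 1: derive path(h,c) via R2 from knows(h,c)
round 1: derive path(h,h) via R2 from knows(h,h)
round 1: derive path(i,h) via R2 from knows(i,h)
round 1: derive path(j,b) via R2 from knows(j,b)
round 1: derive path(j,d) via R2 from knows(j,d)
round 2: derive reach(e,b) via R1 from reach(e,e), road(e,b)
round 2: derive reach(h,b) via R1 from reach(h,h), road(h,b)
round 2: derive reach(i,b) via R1 from reach(i,h), road(h,b)
round 2: derive reach(j,f) via R1 from reach(j,b), road(b,f)
round 2: derive reach(j,j) via R1 from reach(j,d), road(d,j)
round 2: derive path(b,f) via R3 from path(b,j), cites(j,f)
round 2: derive path(e,f) via R3 from path(e,j), cites(j,f)
round 2: derive path(h,d) via R3 from path(h,h), cites(h,d)
round 2: derive path(h,f) via R3 from path(h,c), cites(c,f)
round 2: derive path(h,j) via R3 from path(h,h), cites(h,j)
round 2: derive path(i,d) via R3 from path(i,h), cites(h,d)
round 2: derive path(i,f) via R3 from path(i,h), cites(h,f)
round 2: derive path(i,j) via R3 from path(i,h), cites(h,j)
round 2: derive path(j,f) via R3 from path(j,b), cites(b,f)
round 2: derive path(b,b) via R4 from knows(b,j), reach(j,b)
round 2: derive path(b,d) via R4 from knows(b,j), reach(j,d)
round 2: derive path(e,b) via R4 from knows(e,j), reach(j,b)
round 2: derive path(e,d) via R4 from knows(e,j), reach(j,d)
round 2: derive path(i,c) via R4 from knows(i,h), reach(h,c)
round 2: derive path(j,j) via R4 from knows(j,b), reach(b,j)
round 3: derive reach(e,f) via R1 from reach(e,b), road(b,f)
round 3: derive reach(h,f) via R1 from reach(h,b), road(b,f)
round 3: derive reach(i,f) via R1 from reach(i,b), road(b,f)
round 3: derive reach(j,c) via R1 from reach(j,f), road(f,c)
round 3: derive path(b,i) via R3 from path(b,f), cites(f,i)
round 3: derive path(e,i) via R3 from path(e,f), cites(f,i)
round 3: derive path(h,i) via R3 from path(h,f), cites(f,i)
round 3: derive path(i,i) via R3 from path(i,f), cites(f,i)
round 3: derive path(j,i) via R3 from path(j,f), cites(f,i)
round 3: derive path(h,b) via R4 from knows(h,h), reach(h,b)
round 3: derive path(i,b) via R4 from knows(i,h), reach(h,b)
round 4: derive reach(e,c) via R1 from reach(e,f), road(f,c)
round 4: derive reach(i,c) via R1 from reach(i,f), road(f,c)
round 4: derive path(b,c) via R4 from knows(b,j), reach(j,c)
round 4: derive path(e,c) via R4 from knows(e,j), reach(j,c)

yes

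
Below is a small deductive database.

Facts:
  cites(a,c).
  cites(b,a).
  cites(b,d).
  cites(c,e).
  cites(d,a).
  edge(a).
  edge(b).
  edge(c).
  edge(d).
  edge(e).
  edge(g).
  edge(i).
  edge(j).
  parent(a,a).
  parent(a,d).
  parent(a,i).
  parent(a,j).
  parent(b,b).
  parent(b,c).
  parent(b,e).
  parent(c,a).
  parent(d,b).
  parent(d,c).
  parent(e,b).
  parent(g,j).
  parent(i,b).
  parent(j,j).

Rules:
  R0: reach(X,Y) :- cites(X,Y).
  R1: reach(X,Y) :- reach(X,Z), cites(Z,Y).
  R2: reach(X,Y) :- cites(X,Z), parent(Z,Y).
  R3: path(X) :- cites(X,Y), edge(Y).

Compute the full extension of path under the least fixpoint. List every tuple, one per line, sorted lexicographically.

path(a)
path(b)
path(c)
path(d)

round 1: derive path(a) via R3 from cites(a,c), edge(c)
round 1: derive path(b) via R3 from cites(b,a), edge(a)
round 1: derive path(c) via R3 from cites(c,e), edge(e)
round 1: derive path(d) via R3 from cites(d,a), edge(a)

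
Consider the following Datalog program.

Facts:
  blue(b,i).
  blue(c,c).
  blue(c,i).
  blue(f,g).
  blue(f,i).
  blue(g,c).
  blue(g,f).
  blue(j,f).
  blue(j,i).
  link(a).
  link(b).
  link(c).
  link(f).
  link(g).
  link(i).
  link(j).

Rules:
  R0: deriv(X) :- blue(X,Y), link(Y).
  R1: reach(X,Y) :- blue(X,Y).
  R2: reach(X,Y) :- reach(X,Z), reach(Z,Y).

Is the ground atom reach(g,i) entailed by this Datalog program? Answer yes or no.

round 1: derive reach(b,i) via R1 from blue(b,i)
round 1: derive reach(c,c) via R1 from blue(c,c)
round 1: derive reach(c,i) via R1 from blue(c,i)
round 1: derive reach(f,g) via R1 from blue(f,g)
round 1: derive reach(f,i) via R1 from blue(f,i)
round 1: derive reach(g,c) via R1 from blue(g,c)
round 1: derive reach(g,f) via R1 from blue(g,f)
round 1: derive reach(j,f) via R1 from blue(j,f)
round 1: derive reach(j,i) via R1 from blue(j,i)
round 2: derive reach(f,c) via R2 from reach(f,g), reach(g,c)
round 2: derive reach(f,f) via R2 from reach(f,g), reach(g,f)
round 2: derive reach(g,g) via R2 from reach(g,f), reach(f,g)
round 2: derive reach(g,i) via R2 from reach(g,c), reach(c,i)
round 2: derive reach(j,g) via R2 from reach(j,f), reach(f,g)
round 3: derive reach(j,c) via R2 from reach(j,f), reach(f,c)

yes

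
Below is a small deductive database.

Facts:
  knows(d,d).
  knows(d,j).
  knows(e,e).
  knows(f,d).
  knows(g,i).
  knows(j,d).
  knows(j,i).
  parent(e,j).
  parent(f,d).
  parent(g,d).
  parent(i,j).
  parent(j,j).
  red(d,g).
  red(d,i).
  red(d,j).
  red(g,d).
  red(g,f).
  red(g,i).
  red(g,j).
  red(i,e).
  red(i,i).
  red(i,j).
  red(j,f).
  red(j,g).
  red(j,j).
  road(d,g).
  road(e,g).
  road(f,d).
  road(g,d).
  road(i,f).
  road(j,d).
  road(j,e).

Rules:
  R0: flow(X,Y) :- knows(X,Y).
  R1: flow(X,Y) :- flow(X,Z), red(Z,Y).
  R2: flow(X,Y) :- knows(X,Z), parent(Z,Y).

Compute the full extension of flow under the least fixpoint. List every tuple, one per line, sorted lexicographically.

flow(d,d)
flow(d,e)
flow(d,f)
flow(d,g)
flow(d,i)
flow(d,j)
flow(e,d)
flow(e,e)
flow(e,f)
flow(e,g)
flow(e,i)
flow(e,j)
flow(f,d)
flow(f,e)
flow(f,f)
flow(f,g)
flow(f,i)
flow(f,j)
flow(g,d)
flow(g,e)
flow(g,f)
flow(g,g)
flow(g,i)
flow(g,j)
flow(j,d)
flow(j,e)
flow(j,f)
flow(j,g)
flow(j,i)
flow(j,j)

round 1: derive flow(d,d) via R0 from knows(d,d)
round 1: derive flow(d,j) via R0 from knows(d,j)
round 1: derive flow(e,e) via R0 from knows(e,e)
round 1: derive flow(f,d) via R0 from knows(f,d)
round 1: derive flow(g,i) via R0 from knows(g,i)
round 1: derive flow(j,d) via R0 from knows(j,d)
round 1: derive flow(j,i) via R0 from knows(j,i)
round 1: derive flow(e,j) via R2 from knows(e,e), parent(e,j)
round 1: derive flow(g,j) via R2 from knows(g,i), parent(i,j)
round 1: derive flow(j,j) via R2 from knows(j,i), parent(i,j)
round 2: derive flow(d,f) via R1 from flow(d,j), red(j,f)
round 2: derive flow(d,g) via R1 from flow(d,d), red(d,g)
round 2: derive flow(d,i) via R1 from flow(d,d), red(d,i)
round 2: derive flow(e,f) via R1 from flow(e,j), red(j,f)
round 2: derive flow(e,g) via R1 from flow(e,j), red(j,g)
round 2: derive flow(f,g) via R1 from flow(f,d), red(d,g)
round 2: derive flow(f,i) via R1 from flow(f,d), red(d,i)
round 2: derive flow(f,j) via R1 from flow(f,d), red(d,j)
round 2: derive flow(g,e) via R1 from flow(g,i), red(i,e)
round 2: derive flow(g,f) via R1 from flow(g,j), red(j,f)
round 2: derive flow(g,g) via R1 from flow(g,j), red(j,g)
round 2: derive flow(j,e) via R1 from flow(j,i), red(i,e)
round 2: derive flow(j,f) via R1 from flow(j,j), red(j,f)
round 2: derive flow(j,g) via R1 from flow(j,d), red(d,g)
round 3: derive flow(d,e) via R1 from flow(d,i), red(i,e)
round 3: derive flow(e,d) via R1 from flow(e,g), red(g,d)
round 3: derive flow(e,i) via R1 from flow(e,g), red(g,i)
round 3: derive flow(f,e) via R1 from flow(f,i), red(i,e)
round 3: derive flow(f,f) via R1 from flow(f,g), red(g,f)
round 3: derive flow(g,d) via R1 from flow(g,g), red(g,d)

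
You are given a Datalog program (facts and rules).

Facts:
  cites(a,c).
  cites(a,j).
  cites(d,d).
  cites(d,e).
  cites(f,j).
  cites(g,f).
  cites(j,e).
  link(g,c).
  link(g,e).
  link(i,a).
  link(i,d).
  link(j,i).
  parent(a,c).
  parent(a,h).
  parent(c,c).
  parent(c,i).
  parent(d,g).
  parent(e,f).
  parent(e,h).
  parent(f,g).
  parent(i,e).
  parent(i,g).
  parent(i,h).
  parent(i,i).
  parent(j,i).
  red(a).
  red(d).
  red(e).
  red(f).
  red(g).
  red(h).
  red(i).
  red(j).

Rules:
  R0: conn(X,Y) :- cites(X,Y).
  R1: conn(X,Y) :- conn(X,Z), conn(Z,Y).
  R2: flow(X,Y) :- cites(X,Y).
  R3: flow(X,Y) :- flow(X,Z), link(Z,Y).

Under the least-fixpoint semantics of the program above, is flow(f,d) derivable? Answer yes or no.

round 1: derive flow(a,c) via R2 from cites(a,c)
round 1: derive flow(a,j) via R2 from cites(a,j)
round 1: derive flow(d,d) via R2 from cites(d,d)
round 1: derive flow(d,e) via R2 from cites(d,e)
round 1: derive flow(f,j) via R2 from cites(f,j)
round 1: derive flow(g,f) via R2 from cites(g,f)
round 1: derive flow(j,e) via R2 from cites(j,e)
round 2: derive flow(a,i) via R3 from flow(a,j), link(j,i)
round 2: derive flow(f,i) via R3 from flow(f,j), link(j,i)
round 3: derive flow(a,a) via R3 from flow(a,i), link(i,a)
round 3: derive flow(a,d) via R3 from flow(a,i), link(i,d)
round 3: derive flow(f,a) via R3 from flow(f,i), link(i,a)
round 3: derive flow(f,d) via R3 from flow(f,i), link(i,d)

yes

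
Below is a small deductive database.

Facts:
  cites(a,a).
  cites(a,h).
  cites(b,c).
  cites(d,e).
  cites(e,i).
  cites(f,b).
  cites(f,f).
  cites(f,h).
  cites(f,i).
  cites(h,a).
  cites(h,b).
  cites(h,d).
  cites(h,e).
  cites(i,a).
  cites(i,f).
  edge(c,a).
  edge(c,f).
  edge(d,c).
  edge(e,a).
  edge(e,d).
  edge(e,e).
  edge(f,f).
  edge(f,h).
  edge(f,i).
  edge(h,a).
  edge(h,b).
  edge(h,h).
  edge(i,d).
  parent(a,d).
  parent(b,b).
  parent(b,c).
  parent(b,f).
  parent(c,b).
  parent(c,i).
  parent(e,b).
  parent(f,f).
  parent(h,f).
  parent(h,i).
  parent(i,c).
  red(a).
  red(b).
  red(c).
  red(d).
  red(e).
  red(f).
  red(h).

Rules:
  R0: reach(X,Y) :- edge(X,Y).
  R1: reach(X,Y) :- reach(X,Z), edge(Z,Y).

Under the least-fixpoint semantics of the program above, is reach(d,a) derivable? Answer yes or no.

round 1: derive reach(c,a) via R0 from edge(c,a)
round 1: derive reach(c,f) via R0 from edge(c,f)
round 1: derive reach(d,c) via R0 from edge(d,c)
round 1: derive reach(e,a) via R0 from edge(e,a)
round 1: derive reach(e,d) via R0 from edge(e,d)
round 1: derive reach(e,e) via R0 from edge(e,e)
round 1: derive reach(f,f) via R0 from edge(f,f)
round 1: derive reach(f,h) via R0 from edge(f,h)
round 1: derive reach(f,i) via R0 from edge(f,i)
round 1: derive reach(h,a) via R0 from edge(h,a)
round 1: derive reach(h,b) via R0 from edge(h,b)
round 1: derive reach(h,h) via R0 from edge(h,h)
round 1: derive reach(i,d) via R0 from edge(i,d)
round 2: derive reach(c,h) via R1 from reach(c,f), edge(f,h)
round 2: derive reach(c,i) via R1 from reach(c,f), edge(f,i)
round 2: derive reach(d,a) via R1 from reach(d,c), edge(c,a)
round 2: derive reach(d,f) via R1 from reach(d,c), edge(c,f)
round 2: derive reach(e,c) via R1 from reach(e,d), edge(d,c)
round 2: derive reach(f,a) via R1 from reach(f,h), edge(h,a)
round 2: derive reach(f,b) via R1 from reach(f,h), edge(h,b)
round 2: derive reach(f,d) via R1 from reach(f,i), edge(i,d)
round 2: derive reach(i,c) via R1 from reach(i,d), edge(d,c)
round 3: derive reach(c,b) via R1 from reach(c,h), edge(h,b)
round 3: derive reach(c,d) via R1 from reach(c,i), edge(i,d)
round 3: derive reach(d,h) via R1 from reach(d,f), edge(f,h)
round 3: derive reach(d,i) via R1 from reach(d,f), edge(f,i)
round 3: derive reach(e,f) via R1 from reach(e,c), edge(c,f)
round 3: derive reach(f,c) via R1 from reach(f,d), edge(d,c)
round 3: derive reach(i,a) via R1 from reach(i,c), edge(c,a)
round 3: derive reach(i,f) via R1 from reach(i,c), edge(c,f)
round 4: derive reach(c,c) via R1 from reach(c,d), edge(d,c)
round 4: derive reach(d,b) via R1 from reach(d,h), edge(h,b)
round 4: derive reach(d,d) via R1 from reach(d,i), edge(i,d)
round 4: derive reach(e,h) via R1 from reach(e,f), edge(f,h)
round 4: derive reach(e,i) via R1 from reach(e,f), edge(f,i)
round 4: derive reach(i,h) via R1 from reach(i,f), edge(f,h)
round 4: derive reach(i,i) via R1 from reach(i,f), edge(f,i)
round 5: derive reach(e,b) via R1 from reach(e,h), edge(h,b)
round 5: derive reach(i,b) via R1 from reach(i,h), edge(h,b)

yes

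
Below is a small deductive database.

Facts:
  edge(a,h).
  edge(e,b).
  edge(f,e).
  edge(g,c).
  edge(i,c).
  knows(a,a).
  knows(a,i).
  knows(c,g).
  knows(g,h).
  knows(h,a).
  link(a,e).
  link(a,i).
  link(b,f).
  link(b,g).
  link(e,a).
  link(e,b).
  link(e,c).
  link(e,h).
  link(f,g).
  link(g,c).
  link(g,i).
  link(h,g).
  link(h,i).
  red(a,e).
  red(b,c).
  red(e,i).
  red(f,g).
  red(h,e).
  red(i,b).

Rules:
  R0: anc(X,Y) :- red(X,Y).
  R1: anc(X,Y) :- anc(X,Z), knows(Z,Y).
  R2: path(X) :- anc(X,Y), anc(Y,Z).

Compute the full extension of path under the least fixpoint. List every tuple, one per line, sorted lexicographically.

round 1: derive anc(a,e) via R0 from red(a,e)
round 1: derive anc(b,c) via R0 from red(b,c)
round 1: derive anc(e,i) via R0 from red(e,i)
round 1: derive anc(f,g) via R0 from red(f,g)
round 1: derive anc(h,e) via R0 from red(h,e)
round 1: derive anc(i,b) via R0 from red(i,b)
round 2: derive anc(b,g) via R1 from anc(b,c), knows(c,g)
round 2: derive anc(f,h) via R1 from anc(f,g), knows(g,h)
round 2: derive path(a) via R2 from anc(a,e), anc(e,i)
round 2: derive path(e) via R2 from anc(e,i), anc(i,b)
round 2: derive path(h) via R2 from anc(h,e), anc(e,i)
round 2: derive path(i) via R2 from anc(i,b), anc(b,c)
round 3: derive anc(b,h) via R1 from anc(b,g), knows(g,h)
round 3: derive anc(f,a) via R1 from anc(f,h), knows(h,a)
round 3: derive path(f) via R2 from anc(f,h), anc(h,e)
round 4: derive anc(b,a) via R1 from anc(b,h), knows(h,a)
round 4: derive anc(f,i) via R1 from anc(f,a), knows(a,i)
round 4: derive path(b) via R2 from anc(b,h), anc(h,e)
round 5: derive anc(b,i) via R1 from anc(b,a), knows(a,i)

path(a)
path(b)
path(e)
path(f)
path(h)
path(i)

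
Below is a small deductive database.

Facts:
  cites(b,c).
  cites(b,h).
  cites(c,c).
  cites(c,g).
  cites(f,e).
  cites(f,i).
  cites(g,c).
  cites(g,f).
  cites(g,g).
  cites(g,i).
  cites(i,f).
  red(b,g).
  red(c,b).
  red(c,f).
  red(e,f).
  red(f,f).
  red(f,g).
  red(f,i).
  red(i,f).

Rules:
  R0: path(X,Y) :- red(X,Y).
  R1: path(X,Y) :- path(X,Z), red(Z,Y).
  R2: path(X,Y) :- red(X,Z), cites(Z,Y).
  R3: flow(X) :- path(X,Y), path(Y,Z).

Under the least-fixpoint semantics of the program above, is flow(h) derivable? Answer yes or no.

round 1: derive path(b,g) via R0 from red(b,g)
round 1: derive path(c,b) via R0 from red(c,b)
round 1: derive path(c,f) via R0 from red(c,f)
round 1: derive path(e,f) via R0 from red(e,f)
round 1: derive path(f,f) via R0 from red(f,f)
round 1: derive path(f,g) via R0 from red(f,g)
round 1: derive path(f,i) via R0 from red(f,i)
round 1: derive path(i,f) via R0 from red(i,f)
round 1: derive path(b,c) via R2 from red(b,g), cites(g,c)
round 1: derive path(b,f) via R2 from red(b,g), cites(g,f)
round 1: derive path(b,i) via R2 from red(b,g), cites(g,i)
round 1: derive path(c,c) via R2 from red(c,b), cites(b,c)
round 1: derive path(c,e) via R2 from red(c,f), cites(f,e)
round 1: derive path(c,h) via R2 from red(c,b), cites(b,h)
round 1: derive path(c,i) via R2 from red(c,f), cites(f,i)
round 1: derive path(e,e) via R2 from red(e,f), cites(f,e)
round 1: derive path(e,i) via R2 from red(e,f), cites(f,i)
round 1: derive path(f,c) via R2 from red(f,g), cites(g,c)
round 1: derive path(f,e) via R2 from red(f,f), cites(f,e)
round 1: derive path(i,e) via R2 from red(i,f), cites(f,e)
round 1: derive path(i,i) via R2 from red(i,f), cites(f,i)
round 2: derive path(b,b) via R1 from path(b,c), red(c,b)
round 2: derive path(c,g) via R1 from path(c,b), red(b,g)
round 2: derive path(e,g) via R1 from path(e,f), red(f,g)
round 2: derive path(f,b) via R1 from path(f,c), red(c,b)
round 2: derive path(i,g) via R1 from path(i,f), red(f,g)
round 2: derive flow(b) via R3 from path(b,c), path(c,b)
round 2: derive flow(c) via R3 from path(c,b), path(b,c)
round 2: derive flow(e) via R3 from path(e,e), path(e,e)
round 2: derive flow(f) via R3 from path(f,c), path(c,b)
round 2: derive flow(i) via R3 from path(i,e), path(e,e)

no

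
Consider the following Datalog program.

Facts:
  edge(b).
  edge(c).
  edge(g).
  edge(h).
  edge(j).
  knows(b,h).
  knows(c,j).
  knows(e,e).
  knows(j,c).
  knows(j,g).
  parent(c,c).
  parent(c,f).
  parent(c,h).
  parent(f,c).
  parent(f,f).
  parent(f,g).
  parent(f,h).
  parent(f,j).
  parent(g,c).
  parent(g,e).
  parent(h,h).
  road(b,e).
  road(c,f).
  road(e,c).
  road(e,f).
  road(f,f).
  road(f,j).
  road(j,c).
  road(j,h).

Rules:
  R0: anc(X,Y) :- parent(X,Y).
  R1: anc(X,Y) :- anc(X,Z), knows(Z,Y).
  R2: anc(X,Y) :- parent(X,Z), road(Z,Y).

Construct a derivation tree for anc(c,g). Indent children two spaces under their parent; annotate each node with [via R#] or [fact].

round 1: derive anc(c,c) via R0 from parent(c,c)
round 1: derive anc(c,f) via R0 from parent(c,f)
round 1: derive anc(c,h) via R0 from parent(c,h)
round 1: derive anc(f,c) via R0 from parent(f,c)
round 1: derive anc(f,f) via R0 from parent(f,f)
round 1: derive anc(f,g) via R0 from parent(f,g)
round 1: derive anc(f,h) via R0 from parent(f,h)
round 1: derive anc(f,j) via R0 from parent(f,j)
round 1: derive anc(g,c) via R0 from parent(g,c)
round 1: derive anc(g,e) via R0 from parent(g,e)
round 1: derive anc(h,h) via R0 from parent(h,h)
round 1: derive anc(c,j) via R2 from parent(c,f), road(f,j)
round 1: derive anc(g,f) via R2 from parent(g,c), road(c,f)
round 2: derive anc(c,g) via R1 from anc(c,j), knows(j,g)
round 2: derive anc(g,j) via R1 from anc(g,c), knows(c,j)
round 3: derive anc(g,g) via R1 from anc(g,j), knows(j,g)

anc(c,g)  [via R1]
  anc(c,j)  [via R2]
    parent(c,f)  [fact]
    road(f,j)  [fact]
  knows(j,g)  [fact]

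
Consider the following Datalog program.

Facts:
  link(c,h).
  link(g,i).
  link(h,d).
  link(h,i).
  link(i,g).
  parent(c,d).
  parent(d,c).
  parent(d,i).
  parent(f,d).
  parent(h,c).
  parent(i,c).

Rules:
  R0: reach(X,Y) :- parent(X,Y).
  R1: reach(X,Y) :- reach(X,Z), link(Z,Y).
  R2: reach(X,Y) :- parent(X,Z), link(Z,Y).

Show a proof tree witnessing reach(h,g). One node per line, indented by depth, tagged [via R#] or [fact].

round 1: derive reach(c,d) via R0 from parent(c,d)
round 1: derive reach(d,c) via R0 from parent(d,c)
round 1: derive reach(d,i) via R0 from parent(d,i)
round 1: derive reach(f,d) via R0 from parent(f,d)
round 1: derive reach(h,c) via R0 from parent(h,c)
round 1: derive reach(i,c) via R0 from parent(i,c)
round 1: derive reach(d,g) via R2 from parent(d,i), link(i,g)
round 1: derive reach(d,h) via R2 from parent(d,c), link(c,h)
round 1: derive reach(h,h) via R2 from parent(h,c), link(c,h)
round 1: derive reach(i,h) via R2 from parent(i,c), link(c,h)
round 2: derive reach(d,d) via R1 from reach(d,h), link(h,d)
round 2: derive reach(h,d) via R1 from reach(h,h), link(h,d)
round 2: derive reach(h,i) via R1 from reach(h,h), link(h,i)
round 2: derive reach(i,d) via R1 from reach(i,h), link(h,d)
round 2: derive reach(i,i) via R1 from reach(i,h), link(h,i)
round 3: derive reach(h,g) via R1 from reach(h,i), link(i,g)
round 3: derive reach(i,g) via R1 from reach(i,i), link(i,g)

reach(h,g)  [via R1]
  reach(h,i)  [via R1]
    reach(h,h)  [via R2]
      parent(h,c)  [fact]
      link(c,h)  [fact]
    link(h,i)  [fact]
  link(i,g)  [fact]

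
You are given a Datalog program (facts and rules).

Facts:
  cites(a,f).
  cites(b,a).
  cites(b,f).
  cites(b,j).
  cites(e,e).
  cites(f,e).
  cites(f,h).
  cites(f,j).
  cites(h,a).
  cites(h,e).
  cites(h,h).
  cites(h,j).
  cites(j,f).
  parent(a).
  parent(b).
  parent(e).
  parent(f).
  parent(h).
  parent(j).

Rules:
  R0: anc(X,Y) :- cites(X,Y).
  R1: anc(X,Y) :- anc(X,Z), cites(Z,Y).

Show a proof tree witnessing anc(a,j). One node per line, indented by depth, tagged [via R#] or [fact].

round 1: derive anc(a,f) via R0 from cites(a,f)
round 1: derive anc(b,a) via R0 from cites(b,a)
round 1: derive anc(b,f) via R0 from cites(b,f)
round 1: derive anc(b,j) via R0 from cites(b,j)
round 1: derive anc(e,e) via R0 from cites(e,e)
round 1: derive anc(f,e) via R0 from cites(f,e)
round 1: derive anc(f,h) via R0 from cites(f,h)
round 1: derive anc(f,j) via R0 from cites(f,j)
round 1: derive anc(h,a) via R0 from cites(h,a)
round 1: derive anc(h,e) via R0 from cites(h,e)
round 1: derive anc(h,h) via R0 from cites(h,h)
round 1: derive anc(h,j) via R0 from cites(h,j)
round 1: derive anc(j,f) via R0 from cites(j,f)
round 2: derive anc(a,e) via R1 from anc(a,f), cites(f,e)
round 2: derive anc(a,h) via R1 from anc(a,f), cites(f,h)
round 2: derive anc(a,j) via R1 from anc(a,f), cites(f,j)
round 2: derive anc(b,e) via R1 from anc(b,f), cites(f,e)
round 2: derive anc(b,h) via R1 from anc(b,f), cites(f,h)
round 2: derive anc(f,a) via R1 from anc(f,h), cites(h,a)
round 2: derive anc(f,f) via R1 from anc(f,j), cites(j,f)
round 2: derive anc(h,f) via R1 from anc(h,a), cites(a,f)
round 2: derive anc(j,e) via R1 from anc(j,f), cites(f,e)
round 2: derive anc(j,h) via R1 from anc(j,f), cites(f,h)
round 2: derive anc(j,j) via R1 from anc(j,f), cites(f,j)
round 3: derive anc(a,a) via R1 from anc(a,h), cites(h,a)
round 3: derive anc(j,a) via R1 from anc(j,h), cites(h,a)

anc(a,j)  [via R1]
  anc(a,f)  [via R0]
    cites(a,f)  [fact]
  cites(f,j)  [fact]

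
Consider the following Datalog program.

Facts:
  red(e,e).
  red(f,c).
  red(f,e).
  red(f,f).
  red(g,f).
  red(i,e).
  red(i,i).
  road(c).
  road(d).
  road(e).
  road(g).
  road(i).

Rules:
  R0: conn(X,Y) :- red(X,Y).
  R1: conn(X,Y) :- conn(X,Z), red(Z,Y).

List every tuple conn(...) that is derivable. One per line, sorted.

conn(e,e)
conn(f,c)
conn(f,e)
conn(f,f)
conn(g,c)
conn(g,e)
conn(g,f)
conn(i,e)
conn(i,i)

round 1: derive conn(e,e) via R0 from red(e,e)
round 1: derive conn(f,c) via R0 from red(f,c)
round 1: derive conn(f,e) via R0 from red(f,e)
round 1: derive conn(f,f) via R0 from red(f,f)
round 1: derive conn(g,f) via R0 from red(g,f)
round 1: derive conn(i,e) via R0 from red(i,e)
round 1: derive conn(i,i) via R0 from red(i,i)
round 2: derive conn(g,c) via R1 from conn(g,f), red(f,c)
round 2: derive conn(g,e) via R1 from conn(g,f), red(f,e)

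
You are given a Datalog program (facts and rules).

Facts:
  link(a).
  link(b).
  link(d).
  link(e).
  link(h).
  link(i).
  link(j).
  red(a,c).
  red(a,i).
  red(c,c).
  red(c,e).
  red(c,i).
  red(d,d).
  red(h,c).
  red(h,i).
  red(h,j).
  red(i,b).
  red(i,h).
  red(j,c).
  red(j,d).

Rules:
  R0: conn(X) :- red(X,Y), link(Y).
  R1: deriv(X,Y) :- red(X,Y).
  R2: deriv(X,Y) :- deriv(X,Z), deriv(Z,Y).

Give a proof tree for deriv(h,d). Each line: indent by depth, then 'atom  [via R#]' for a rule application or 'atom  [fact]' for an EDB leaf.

round 1: derive deriv(a,c) via R1 from red(a,c)
round 1: derive deriv(a,i) via R1 from red(a,i)
round 1: derive deriv(c,c) via R1 from red(c,c)
round 1: derive deriv(c,e) via R1 from red(c,e)
round 1: derive deriv(c,i) via R1 from red(c,i)
round 1: derive deriv(d,d) via R1 from red(d,d)
round 1: derive deriv(h,c) via R1 from red(h,c)
round 1: derive deriv(h,i) via R1 from red(h,i)
round 1: derive deriv(h,j) via R1 from red(h,j)
round 1: derive deriv(i,b) via R1 from red(i,b)
round 1: derive deriv(i,h) via R1 from red(i,h)
round 1: derive deriv(j,c) via R1 from red(j,c)
round 1: derive deriv(j,d) via R1 from red(j,d)
round 2: derive deriv(a,b) via R2 from deriv(a,i), deriv(i,b)
round 2: derive deriv(a,e) via R2 from deriv(a,c), deriv(c,e)
round 2: derive deriv(a,h) via R2 from deriv(a,i), deriv(i,h)
round 2: derive deriv(c,b) via R2 from deriv(c,i), deriv(i,b)
round 2: derive deriv(c,h) via R2 from deriv(c,i), deriv(i,h)
round 2: derive deriv(h,b) via R2 from deriv(h,i), deriv(i,b)
round 2: derive deriv(h,d) via R2 from deriv(h,j), deriv(j,d)
round 2: derive deriv(h,e) via R2 from deriv(h,c), deriv(c,e)
round 2: derive deriv(h,h) via R2 from deriv(h,i), deriv(i,h)
round 2: derive deriv(i,c) via R2 from deriv(i,h), deriv(h,c)
round 2: derive deriv(i,i) via R2 from deriv(i,h), deriv(h,i)
round 2: derive deriv(i,j) via R2 from deriv(i,h), deriv(h,j)
round 2: derive deriv(j,e) via R2 from deriv(j,c), deriv(c,e)
round 2: derive deriv(j,i) via R2 from deriv(j,c), deriv(c,i)
round 3: derive deriv(a,d) via R2 from deriv(a,h), deriv(h,d)
round 3: derive deriv(a,j) via R2 from deriv(a,h), deriv(h,j)
round 3: derive deriv(c,d) via R2 from deriv(c,h), deriv(h,d)
round 3: derive deriv(c,j) via R2 from deriv(c,h), deriv(h,j)
round 3: derive deriv(i,d) via R2 from deriv(i,h), deriv(h,d)
round 3: derive deriv(i,e) via R2 from deriv(i,c), deriv(c,e)
round 3: derive deriv(j,b) via R2 from deriv(j,c), deriv(c,b)
round 3: derive deriv(j,h) via R2 from deriv(j,c), deriv(c,h)
round 3: derive deriv(j,j) via R2 from deriv(j,i), deriv(i,j)

deriv(h,d)  [via R2]
  deriv(h,j)  [via R1]
    red(h,j)  [fact]
  deriv(j,d)  [via R1]
    red(j,d)  [fact]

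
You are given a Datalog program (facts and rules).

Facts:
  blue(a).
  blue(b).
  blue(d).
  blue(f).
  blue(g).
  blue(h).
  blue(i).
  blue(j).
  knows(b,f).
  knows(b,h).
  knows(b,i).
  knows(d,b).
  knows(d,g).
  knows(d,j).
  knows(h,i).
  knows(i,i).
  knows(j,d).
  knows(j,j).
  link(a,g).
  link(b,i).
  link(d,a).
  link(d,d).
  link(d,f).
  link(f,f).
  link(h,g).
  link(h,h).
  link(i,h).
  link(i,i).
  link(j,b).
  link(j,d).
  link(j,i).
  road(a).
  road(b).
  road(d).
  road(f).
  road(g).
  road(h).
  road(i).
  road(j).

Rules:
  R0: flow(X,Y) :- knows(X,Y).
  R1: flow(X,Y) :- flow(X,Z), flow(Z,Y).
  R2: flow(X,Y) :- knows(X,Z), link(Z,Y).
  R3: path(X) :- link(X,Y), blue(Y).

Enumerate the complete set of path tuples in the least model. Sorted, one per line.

path(a)
path(b)
path(d)
path(f)
path(h)
path(i)
path(j)

round 1: derive path(a) via R3 from link(a,g), blue(g)
round 1: derive path(b) via R3 from link(b,i), blue(i)
round 1: derive path(d) via R3 from link(d,a), blue(a)
round 1: derive path(f) via R3 from link(f,f), blue(f)
round 1: derive path(h) via R3 from link(h,g), blue(g)
round 1: derive path(i) via R3 from link(i,h), blue(h)
round 1: derive path(j) via R3 from link(j,b), blue(b)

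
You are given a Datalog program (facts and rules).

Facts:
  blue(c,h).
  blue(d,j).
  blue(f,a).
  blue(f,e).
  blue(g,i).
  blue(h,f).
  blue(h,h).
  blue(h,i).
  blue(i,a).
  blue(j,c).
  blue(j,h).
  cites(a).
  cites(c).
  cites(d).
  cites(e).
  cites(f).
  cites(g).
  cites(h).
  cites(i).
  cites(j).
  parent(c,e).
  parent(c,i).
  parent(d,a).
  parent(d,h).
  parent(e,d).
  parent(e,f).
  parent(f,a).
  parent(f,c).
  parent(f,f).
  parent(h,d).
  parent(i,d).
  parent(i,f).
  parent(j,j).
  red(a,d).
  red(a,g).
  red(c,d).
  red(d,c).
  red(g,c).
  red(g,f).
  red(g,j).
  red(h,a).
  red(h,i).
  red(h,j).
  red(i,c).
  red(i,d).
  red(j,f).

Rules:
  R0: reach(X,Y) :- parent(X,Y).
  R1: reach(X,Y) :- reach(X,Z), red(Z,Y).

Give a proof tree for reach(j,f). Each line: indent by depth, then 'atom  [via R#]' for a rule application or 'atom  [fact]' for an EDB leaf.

round 1: derive reach(c,e) via R0 from parent(c,e)
round 1: derive reach(c,i) via R0 from parent(c,i)
round 1: derive reach(d,a) via R0 from parent(d,a)
round 1: derive reach(d,h) via R0 from parent(d,h)
round 1: derive reach(e,d) via R0 from parent(e,d)
round 1: derive reach(e,f) via R0 from parent(e,f)
round 1: derive reach(f,a) via R0 from parent(f,a)
round 1: derive reach(f,c) via R0 from parent(f,c)
round 1: derive reach(f,f) via R0 from parent(f,f)
round 1: derive reach(h,d) via R0 from parent(h,d)
round 1: derive reach(i,d) via R0 from parent(i,d)
round 1: derive reach(i,f) via R0 from parent(i,f)
round 1: derive reach(j,j) via R0 from parent(j,j)
round 2: derive reach(c,c) via R1 from reach(c,i), red(i,c)
round 2: derive reach(c,d) via R1 from reach(c,i), red(i,d)
round 2: derive reach(d,d) via R1 from reach(d,a), red(a,d)
round 2: derive reach(d,g) via R1 from reach(d,a), red(a,g)
round 2: derive reach(d,i) via R1 from reach(d,h), red(h,i)
round 2: derive reach(d,j) via R1 from reach(d,h), red(h,j)
round 2: derive reach(e,c) via R1 from reach(e,d), red(d,c)
round 2: derive reach(f,d) via R1 from reach(f,a), red(a,d)
round 2: derive reach(f,g) via R1 from reach(f,a), red(a,g)
round 2: derive reach(h,c) via R1 from reach(h,d), red(d,c)
round 2: derive reach(i,c) via R1 from reach(i,d), red(d,c)
round 2: derive reach(j,f) via R1 from reach(j,j), red(j,f)
round 3: derive reach(d,c) via R1 from reach(d,d), red(d,c)
round 3: derive reach(d,f) via R1 from reach(d,g), red(g,f)
round 3: derive reach(f,j) via R1 from reach(f,g), red(g,j)

reach(j,f)  [via R1]
  reach(j,j)  [via R0]
    parent(j,j)  [fact]
  red(j,f)  [fact]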